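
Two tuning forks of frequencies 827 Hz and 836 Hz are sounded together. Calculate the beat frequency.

f_beat = |f₁ − f₂|.
|827 − 836| = 9 Hz.

9 Hz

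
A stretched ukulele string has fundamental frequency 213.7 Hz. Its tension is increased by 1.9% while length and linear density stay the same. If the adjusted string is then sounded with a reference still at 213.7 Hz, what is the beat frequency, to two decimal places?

For a string, f ∝ √T, so the new frequency is 213.7·√1.019 = 215.7206 Hz.
f_beat = |215.7206 − 213.7| = 2.02 Hz.

2.02 Hz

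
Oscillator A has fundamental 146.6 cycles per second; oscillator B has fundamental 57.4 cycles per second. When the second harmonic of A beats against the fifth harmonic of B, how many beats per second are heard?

6.2 Hz

Second harmonic of the first: 2·146.6 = 293.2 Hz.
Fifth harmonic of the second: 5·57.4 = 287.0 Hz.
f_beat = |293.2 − 287.0| = 6.2 Hz.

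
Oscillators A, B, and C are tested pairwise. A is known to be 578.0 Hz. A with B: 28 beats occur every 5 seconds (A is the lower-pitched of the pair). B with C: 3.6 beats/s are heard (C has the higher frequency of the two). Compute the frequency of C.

A–B: Beat frequency = 28/5 = 5.6 Hz.
B is above A, so f_B = 578.0 + 5.6 = 583.6 Hz.
C is above B, so f_C = 583.6 + 3.6 = 587.2 Hz.

587.2 Hz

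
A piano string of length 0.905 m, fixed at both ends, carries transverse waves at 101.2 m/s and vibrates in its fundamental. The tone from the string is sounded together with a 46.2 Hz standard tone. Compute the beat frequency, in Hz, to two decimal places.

For a string fixed at both ends, f_n = n·v/(2L) = 1·101.2/(2·0.905) = 55.9116 Hz.
f_beat = |55.9116 − 46.2| = 9.71 Hz.

9.71 Hz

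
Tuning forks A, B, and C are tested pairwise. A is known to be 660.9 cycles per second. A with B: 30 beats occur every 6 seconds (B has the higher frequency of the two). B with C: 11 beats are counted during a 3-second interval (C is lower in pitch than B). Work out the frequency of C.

662.2333 Hz

A–B: Beat frequency = 30/6 = 5 Hz.
B is above A, so f_B = 660.9 + 5 = 665.9 Hz.
B–C: Beat frequency = 11/3 = 3.6667 Hz.
C is below B, so f_C = 665.9 − 3.6667 = 662.2333 Hz.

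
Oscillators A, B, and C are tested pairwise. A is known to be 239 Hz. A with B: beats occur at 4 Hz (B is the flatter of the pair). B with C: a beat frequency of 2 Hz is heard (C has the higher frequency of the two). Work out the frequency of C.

237 Hz

B is below A, so f_B = 239 − 4 = 235 Hz.
C is above B, so f_C = 235 + 2 = 237 Hz.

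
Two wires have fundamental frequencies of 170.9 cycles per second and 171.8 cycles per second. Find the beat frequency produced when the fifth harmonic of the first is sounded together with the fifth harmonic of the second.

4.5 Hz

Fifth harmonic of the first: 5·170.9 = 854.5 Hz.
Fifth harmonic of the second: 5·171.8 = 859.0 Hz.
f_beat = |854.5 − 859.0| = 4.5 Hz.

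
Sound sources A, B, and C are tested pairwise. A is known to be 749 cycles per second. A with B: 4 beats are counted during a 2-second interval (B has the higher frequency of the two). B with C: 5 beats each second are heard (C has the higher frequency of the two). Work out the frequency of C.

756 Hz

A–B: Beat frequency = 4/2 = 2 Hz.
B is above A, so f_B = 749 + 2 = 751 Hz.
C is above B, so f_C = 751 + 5 = 756 Hz.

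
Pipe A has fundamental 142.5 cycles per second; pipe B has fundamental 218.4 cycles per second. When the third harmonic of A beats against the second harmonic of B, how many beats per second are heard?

9.3 Hz

Third harmonic of the first: 3·142.5 = 427.5 Hz.
Second harmonic of the second: 2·218.4 = 436.8 Hz.
f_beat = |427.5 − 436.8| = 9.3 Hz.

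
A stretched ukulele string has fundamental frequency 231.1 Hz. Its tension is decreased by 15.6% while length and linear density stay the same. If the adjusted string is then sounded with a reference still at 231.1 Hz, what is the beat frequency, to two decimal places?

For a string, f ∝ √T, so the new frequency is 231.1·√0.844 = 212.3104 Hz.
f_beat = |212.3104 − 231.1| = 18.79 Hz.

18.79 Hz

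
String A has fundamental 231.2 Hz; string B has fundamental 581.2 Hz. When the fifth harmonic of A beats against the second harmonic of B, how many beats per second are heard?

6.4 Hz

Fifth harmonic of the first: 5·231.2 = 1156.0 Hz.
Second harmonic of the second: 2·581.2 = 1162.4 Hz.
f_beat = |1156.0 − 1162.4| = 6.4 Hz.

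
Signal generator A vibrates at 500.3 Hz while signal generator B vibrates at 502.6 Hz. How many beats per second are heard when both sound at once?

Beats arise from superposition of two nearby frequencies; the beat rate is |f₁ − f₂|.
|500.3 − 502.6| = 2.3 Hz.

2.3 Hz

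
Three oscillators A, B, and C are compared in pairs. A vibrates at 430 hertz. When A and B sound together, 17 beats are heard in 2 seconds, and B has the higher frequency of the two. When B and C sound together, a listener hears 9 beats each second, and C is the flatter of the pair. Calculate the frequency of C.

A–B: Beat frequency = 17/2 = 8.5 Hz.
B is above A, so f_B = 430 + 8.5 = 438.5 Hz.
C is below B, so f_C = 438.5 − 9 = 429.5 Hz.

429.5 Hz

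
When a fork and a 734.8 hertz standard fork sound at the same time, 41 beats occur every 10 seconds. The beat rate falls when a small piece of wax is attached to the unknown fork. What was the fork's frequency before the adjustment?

Beat frequency = 41/10 = 4.1 Hz.
|f − 734.8| = 4.1, so the fork was at either 730.7 Hz or 738.9 Hz.
Loading a fork with wax lowers its frequency; the adjustment lowers the fork's frequency.
The beat rate fell, so the adjustment moved the fork toward 734.8 Hz — it must have started above the reference.

738.9 Hz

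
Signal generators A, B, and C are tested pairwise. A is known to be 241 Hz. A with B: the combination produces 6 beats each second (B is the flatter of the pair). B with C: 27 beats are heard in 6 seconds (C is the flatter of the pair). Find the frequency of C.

230.5 Hz

B is below A, so f_B = 241 − 6 = 235 Hz.
B–C: Beat frequency = 27/6 = 4.5 Hz.
C is below B, so f_C = 235 − 4.5 = 230.5 Hz.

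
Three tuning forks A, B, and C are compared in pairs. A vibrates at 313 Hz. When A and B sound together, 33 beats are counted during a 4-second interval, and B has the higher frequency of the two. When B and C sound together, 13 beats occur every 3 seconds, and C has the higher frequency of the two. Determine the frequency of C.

325.5833 Hz

A–B: Beat frequency = 33/4 = 8.25 Hz.
B is above A, so f_B = 313 + 8.25 = 321.25 Hz.
B–C: Beat frequency = 13/3 = 4.3333 Hz.
C is above B, so f_C = 321.25 + 4.3333 = 325.5833 Hz.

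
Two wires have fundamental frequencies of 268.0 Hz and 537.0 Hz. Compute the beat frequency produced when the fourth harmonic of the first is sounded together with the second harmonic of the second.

2.0 Hz

Fourth harmonic of the first: 4·268.0 = 1072.0 Hz.
Second harmonic of the second: 2·537.0 = 1074.0 Hz.
f_beat = |1072.0 − 1074.0| = 2.0 Hz.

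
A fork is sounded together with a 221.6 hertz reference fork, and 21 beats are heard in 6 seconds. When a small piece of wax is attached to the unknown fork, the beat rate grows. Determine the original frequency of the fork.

Beat frequency = 21/6 = 3.5 Hz.
|f − 221.6| = 3.5, so the fork was at either 218.1 Hz or 225.1 Hz.
Loading a fork with wax lowers its frequency; the adjustment lowers the fork's frequency.
The beat rate rose, so the adjustment moved the fork further from 221.6 Hz — it was already below the reference.

218.1 Hz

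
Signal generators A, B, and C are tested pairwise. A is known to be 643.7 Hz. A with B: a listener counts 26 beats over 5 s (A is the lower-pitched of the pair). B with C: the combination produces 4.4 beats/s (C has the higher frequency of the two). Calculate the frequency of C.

653.3 Hz

A–B: Beat frequency = 26/5 = 5.2 Hz.
B is above A, so f_B = 643.7 + 5.2 = 648.9 Hz.
C is above B, so f_C = 648.9 + 4.4 = 653.3 Hz.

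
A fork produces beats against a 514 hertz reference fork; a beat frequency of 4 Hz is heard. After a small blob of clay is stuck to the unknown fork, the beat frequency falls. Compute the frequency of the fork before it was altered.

|f − 514| = 4, so the fork was at either 510 Hz or 518 Hz.
Adding mass to a fork lowers its frequency; the adjustment lowers the fork's frequency.
The beat rate fell, so the adjustment moved the fork toward 514 Hz — it must have started above the reference.

518 Hz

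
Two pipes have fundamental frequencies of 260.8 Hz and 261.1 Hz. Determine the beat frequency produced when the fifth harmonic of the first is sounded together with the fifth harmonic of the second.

1.5 Hz

Fifth harmonic of the first: 5·260.8 = 1304.0 Hz.
Fifth harmonic of the second: 5·261.1 = 1305.5 Hz.
f_beat = |1304.0 − 1305.5| = 1.5 Hz.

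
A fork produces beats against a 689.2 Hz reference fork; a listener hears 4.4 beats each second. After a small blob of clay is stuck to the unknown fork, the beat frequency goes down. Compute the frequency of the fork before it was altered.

|f − 689.2| = 4.4, so the fork was at either 684.8 Hz or 693.6 Hz.
Adding mass to a fork lowers its frequency; the adjustment lowers the fork's frequency.
The beat rate fell, so the adjustment moved the fork toward 689.2 Hz — it must have started above the reference.

693.6 Hz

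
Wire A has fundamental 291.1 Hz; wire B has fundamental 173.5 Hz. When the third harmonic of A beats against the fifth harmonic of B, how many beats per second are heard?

5.8 Hz

Third harmonic of the first: 3·291.1 = 873.3 Hz.
Fifth harmonic of the second: 5·173.5 = 867.5 Hz.
f_beat = |873.3 − 867.5| = 5.8 Hz.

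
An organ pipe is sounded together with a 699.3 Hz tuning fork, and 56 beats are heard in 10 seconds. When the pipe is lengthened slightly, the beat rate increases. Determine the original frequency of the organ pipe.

693.7 Hz

Beat frequency = 56/10 = 5.6 Hz.
|f − 699.3| = 5.6, so the organ pipe was at either 693.7 Hz or 704.9 Hz.
A longer pipe has a lower fundamental; the adjustment lowers the organ pipe's frequency.
The beat rate rose, so the adjustment moved the organ pipe further from 699.3 Hz — it was already below the reference.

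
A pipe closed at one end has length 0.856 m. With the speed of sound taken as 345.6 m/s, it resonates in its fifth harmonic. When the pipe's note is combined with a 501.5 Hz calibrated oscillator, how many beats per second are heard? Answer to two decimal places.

Closed pipe (odd harmonics): f_n = n·v/(4L) = 5·345.6/(4·0.856) = 504.6729 Hz.
f_beat = |504.6729 − 501.5| = 3.17 Hz.

3.17 Hz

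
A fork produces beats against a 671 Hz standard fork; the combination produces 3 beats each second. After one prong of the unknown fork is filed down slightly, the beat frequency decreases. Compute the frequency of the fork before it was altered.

668 Hz

|f − 671| = 3, so the fork was at either 668 Hz or 674 Hz.
Filing a prong removes mass and raises the fork's frequency; the adjustment raises the fork's frequency.
The beat rate fell, so the adjustment moved the fork toward 671 Hz — it must have started below the reference.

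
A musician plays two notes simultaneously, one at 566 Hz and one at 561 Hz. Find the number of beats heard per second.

5 Hz

Beats arise from superposition of two nearby frequencies; the beat rate is |f₁ − f₂|.
|566 − 561| = 5 Hz.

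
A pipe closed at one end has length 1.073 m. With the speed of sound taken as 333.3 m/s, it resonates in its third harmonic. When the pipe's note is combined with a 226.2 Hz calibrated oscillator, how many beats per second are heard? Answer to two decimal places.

6.77 Hz

Closed pipe (odd harmonics): f_n = n·v/(4L) = 3·333.3/(4·1.073) = 232.9683 Hz.
f_beat = |232.9683 − 226.2| = 6.77 Hz.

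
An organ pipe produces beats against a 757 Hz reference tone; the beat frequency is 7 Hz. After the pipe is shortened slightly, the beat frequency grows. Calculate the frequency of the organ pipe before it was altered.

|f − 757| = 7, so the organ pipe was at either 750 Hz or 764 Hz.
A shorter pipe has a higher fundamental; the adjustment raises the organ pipe's frequency.
The beat rate rose, so the adjustment moved the organ pipe further from 757 Hz — it was already above the reference.

764 Hz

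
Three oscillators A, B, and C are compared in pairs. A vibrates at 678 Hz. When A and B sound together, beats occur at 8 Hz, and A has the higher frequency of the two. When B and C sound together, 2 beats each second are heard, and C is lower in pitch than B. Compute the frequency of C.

668 Hz

B is below A, so f_B = 678 − 8 = 670 Hz.
C is below B, so f_C = 670 − 2 = 668 Hz.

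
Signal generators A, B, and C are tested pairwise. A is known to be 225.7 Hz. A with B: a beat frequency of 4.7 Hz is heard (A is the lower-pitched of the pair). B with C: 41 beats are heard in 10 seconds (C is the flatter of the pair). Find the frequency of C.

226.3 Hz

B is above A, so f_B = 225.7 + 4.7 = 230.4 Hz.
B–C: Beat frequency = 41/10 = 4.1 Hz.
C is below B, so f_C = 230.4 − 4.1 = 226.3 Hz.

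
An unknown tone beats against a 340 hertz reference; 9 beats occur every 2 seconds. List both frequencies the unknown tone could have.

Beat frequency = 9/2 = 4.5 Hz.
|f − 340| = 4.5, so f = 340 ± 4.5.

335.5 Hz or 344.5 Hz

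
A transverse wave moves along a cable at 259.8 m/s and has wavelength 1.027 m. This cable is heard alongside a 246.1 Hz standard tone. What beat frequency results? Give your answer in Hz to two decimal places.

6.87 Hz

Source frequency f = v/λ = 259.8/1.027 = 252.9698 Hz.
f_beat = |252.9698 − 246.1| = 6.87 Hz.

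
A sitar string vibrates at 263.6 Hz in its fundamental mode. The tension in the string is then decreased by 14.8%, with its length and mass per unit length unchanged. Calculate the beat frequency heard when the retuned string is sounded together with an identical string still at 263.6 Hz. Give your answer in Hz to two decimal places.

20.29 Hz

For a string, f ∝ √T, so the new frequency is 263.6·√0.852 = 243.3129 Hz.
f_beat = |243.3129 − 263.6| = 20.29 Hz.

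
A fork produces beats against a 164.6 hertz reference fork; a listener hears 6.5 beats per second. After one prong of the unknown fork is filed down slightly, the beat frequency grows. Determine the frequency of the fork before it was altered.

171.1 Hz

|f − 164.6| = 6.5, so the fork was at either 158.1 Hz or 171.1 Hz.
Filing a prong removes mass and raises the fork's frequency; the adjustment raises the fork's frequency.
The beat rate rose, so the adjustment moved the fork further from 164.6 Hz — it was already above the reference.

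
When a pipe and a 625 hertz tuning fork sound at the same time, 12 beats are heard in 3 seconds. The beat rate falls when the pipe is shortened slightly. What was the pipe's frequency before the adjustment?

Beat frequency = 12/3 = 4 Hz.
|f − 625| = 4, so the pipe was at either 621 Hz or 629 Hz.
A shorter pipe has a higher fundamental; the adjustment raises the pipe's frequency.
The beat rate fell, so the adjustment moved the pipe toward 625 Hz — it must have started below the reference.

621 Hz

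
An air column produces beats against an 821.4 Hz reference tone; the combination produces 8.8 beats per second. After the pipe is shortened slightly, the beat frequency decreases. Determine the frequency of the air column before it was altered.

|f − 821.4| = 8.8, so the air column was at either 812.6 Hz or 830.2 Hz.
A shorter pipe has a higher fundamental; the adjustment raises the air column's frequency.
The beat rate fell, so the adjustment moved the air column toward 821.4 Hz — it must have started below the reference.

812.6 Hz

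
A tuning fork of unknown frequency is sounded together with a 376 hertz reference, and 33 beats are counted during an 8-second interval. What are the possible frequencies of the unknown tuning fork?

Beat frequency = 33/8 = 4.125 Hz.
|f − 376| = 4.125, so f = 376 ± 4.125.

371.875 Hz or 380.125 Hz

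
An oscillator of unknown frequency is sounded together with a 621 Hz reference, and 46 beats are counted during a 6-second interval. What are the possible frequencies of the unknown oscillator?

Beat frequency = 46/6 = 7.6667 Hz.
|f − 621| = 7.6667, so f = 621 ± 7.6667.

613.3333 Hz or 628.6667 Hz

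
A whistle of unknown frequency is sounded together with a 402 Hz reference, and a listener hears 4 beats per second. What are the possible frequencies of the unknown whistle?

|f − 402| = 4, so f = 402 ± 4.

398 Hz or 406 Hz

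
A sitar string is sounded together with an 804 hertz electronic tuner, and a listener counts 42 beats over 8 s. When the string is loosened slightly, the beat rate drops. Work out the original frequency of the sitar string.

809.25 Hz

Beat frequency = 42/8 = 5.25 Hz.
|f − 804| = 5.25, so the sitar string was at either 798.75 Hz or 809.25 Hz.
Reducing tension lowers a string's frequency; the adjustment lowers the sitar string's frequency.
The beat rate fell, so the adjustment moved the sitar string toward 804 Hz — it must have started above the reference.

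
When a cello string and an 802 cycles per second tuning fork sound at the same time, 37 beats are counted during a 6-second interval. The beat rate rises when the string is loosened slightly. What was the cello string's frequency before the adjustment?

795.8333 Hz

Beat frequency = 37/6 = 6.1667 Hz.
|f − 802| = 6.1667, so the cello string was at either 795.8333 Hz or 808.1667 Hz.
Reducing tension lowers a string's frequency; the adjustment lowers the cello string's frequency.
The beat rate rose, so the adjustment moved the cello string further from 802 Hz — it was already below the reference.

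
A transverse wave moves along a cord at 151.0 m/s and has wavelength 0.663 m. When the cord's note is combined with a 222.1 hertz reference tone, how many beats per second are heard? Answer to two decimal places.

5.65 Hz

Source frequency f = v/λ = 151.0/0.663 = 227.7526 Hz.
f_beat = |227.7526 − 222.1| = 5.65 Hz.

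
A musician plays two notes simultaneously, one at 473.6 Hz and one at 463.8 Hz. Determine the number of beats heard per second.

Beats arise from superposition of two nearby frequencies; the beat rate is |f₁ − f₂|.
|473.6 − 463.8| = 9.8 Hz.

9.8 Hz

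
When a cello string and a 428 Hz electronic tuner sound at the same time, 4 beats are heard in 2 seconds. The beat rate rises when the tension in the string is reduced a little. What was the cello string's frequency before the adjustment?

Beat frequency = 4/2 = 2 Hz.
|f − 428| = 2, so the cello string was at either 426 Hz or 430 Hz.
Lower tension means lower frequency; the adjustment lowers the cello string's frequency.
The beat rate rose, so the adjustment moved the cello string further from 428 Hz — it was already below the reference.

426 Hz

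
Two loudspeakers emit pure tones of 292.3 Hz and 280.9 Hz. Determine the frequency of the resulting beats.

11.4 Hz

f_beat = |f₁ − f₂|.
|292.3 − 280.9| = 11.4 Hz.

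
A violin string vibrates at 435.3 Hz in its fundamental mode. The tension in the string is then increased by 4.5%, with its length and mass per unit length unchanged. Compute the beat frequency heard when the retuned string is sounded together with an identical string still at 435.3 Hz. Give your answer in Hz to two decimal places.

For a string, f ∝ √T, so the new frequency is 435.3·√1.045 = 444.9865 Hz.
f_beat = |444.9865 − 435.3| = 9.69 Hz.

9.69 Hz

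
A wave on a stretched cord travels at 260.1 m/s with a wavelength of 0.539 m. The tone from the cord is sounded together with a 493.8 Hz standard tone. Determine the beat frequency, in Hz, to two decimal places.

11.24 Hz

Source frequency f = v/λ = 260.1/0.539 = 482.5603 Hz.
f_beat = |482.5603 − 493.8| = 11.24 Hz.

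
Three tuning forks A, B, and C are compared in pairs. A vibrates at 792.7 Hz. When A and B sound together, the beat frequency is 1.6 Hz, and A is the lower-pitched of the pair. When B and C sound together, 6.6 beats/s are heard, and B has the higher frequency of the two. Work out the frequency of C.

B is above A, so f_B = 792.7 + 1.6 = 794.3 Hz.
C is below B, so f_C = 794.3 − 6.6 = 787.7 Hz.

787.7 Hz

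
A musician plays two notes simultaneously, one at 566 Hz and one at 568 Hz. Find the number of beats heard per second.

Beats arise from superposition of two nearby frequencies; the beat rate is |f₁ − f₂|.
|566 − 568| = 2 Hz.

2 Hz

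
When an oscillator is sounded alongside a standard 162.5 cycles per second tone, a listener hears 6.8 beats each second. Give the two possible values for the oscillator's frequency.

|f − 162.5| = 6.8, so f = 162.5 ± 6.8.

155.7 Hz or 169.3 Hz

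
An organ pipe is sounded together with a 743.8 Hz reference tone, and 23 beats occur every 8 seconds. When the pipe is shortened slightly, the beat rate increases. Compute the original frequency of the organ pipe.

Beat frequency = 23/8 = 2.875 Hz.
|f − 743.8| = 2.875, so the organ pipe was at either 740.925 Hz or 746.675 Hz.
A shorter pipe has a higher fundamental; the adjustment raises the organ pipe's frequency.
The beat rate rose, so the adjustment moved the organ pipe further from 743.8 Hz — it was already above the reference.

746.675 Hz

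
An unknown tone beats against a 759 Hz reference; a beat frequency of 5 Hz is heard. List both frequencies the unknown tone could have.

754 Hz or 764 Hz

|f − 759| = 5, so f = 759 ± 5.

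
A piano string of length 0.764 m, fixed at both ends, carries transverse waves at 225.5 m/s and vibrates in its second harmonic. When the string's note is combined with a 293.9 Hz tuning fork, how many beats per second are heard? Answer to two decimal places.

1.26 Hz

For a string fixed at both ends, f_n = n·v/(2L) = 2·225.5/(2·0.764) = 295.1571 Hz.
f_beat = |295.1571 − 293.9| = 1.26 Hz.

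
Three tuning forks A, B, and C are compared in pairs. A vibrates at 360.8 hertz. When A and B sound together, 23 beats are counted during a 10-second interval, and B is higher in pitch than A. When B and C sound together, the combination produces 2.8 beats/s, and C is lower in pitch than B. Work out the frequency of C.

A–B: Beat frequency = 23/10 = 2.3 Hz.
B is above A, so f_B = 360.8 + 2.3 = 363.1 Hz.
C is below B, so f_C = 363.1 − 2.8 = 360.3 Hz.

360.3 Hz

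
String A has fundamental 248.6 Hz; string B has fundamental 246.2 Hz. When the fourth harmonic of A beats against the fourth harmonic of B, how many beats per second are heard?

9.6 Hz

Fourth harmonic of the first: 4·248.6 = 994.4 Hz.
Fourth harmonic of the second: 4·246.2 = 984.8 Hz.
f_beat = |994.4 − 984.8| = 9.6 Hz.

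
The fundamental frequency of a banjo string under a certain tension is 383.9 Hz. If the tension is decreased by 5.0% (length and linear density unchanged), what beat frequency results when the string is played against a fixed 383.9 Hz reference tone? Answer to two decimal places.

9.72 Hz

For a string, f ∝ √T, so the new frequency is 383.9·√0.950 = 374.1794 Hz.
f_beat = |374.1794 − 383.9| = 9.72 Hz.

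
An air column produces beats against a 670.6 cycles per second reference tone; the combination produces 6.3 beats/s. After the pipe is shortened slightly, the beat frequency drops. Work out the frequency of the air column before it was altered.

|f − 670.6| = 6.3, so the air column was at either 664.3 Hz or 676.9 Hz.
A shorter pipe has a higher fundamental; the adjustment raises the air column's frequency.
The beat rate fell, so the adjustment moved the air column toward 670.6 Hz — it must have started below the reference.

664.3 Hz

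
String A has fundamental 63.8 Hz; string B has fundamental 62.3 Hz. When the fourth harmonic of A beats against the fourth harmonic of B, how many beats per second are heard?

6.0 Hz

Fourth harmonic of the first: 4·63.8 = 255.2 Hz.
Fourth harmonic of the second: 4·62.3 = 249.2 Hz.
f_beat = |255.2 − 249.2| = 6.0 Hz.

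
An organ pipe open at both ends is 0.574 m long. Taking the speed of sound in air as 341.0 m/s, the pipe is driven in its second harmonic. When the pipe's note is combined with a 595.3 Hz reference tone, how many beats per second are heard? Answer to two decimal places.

1.22 Hz

Open pipe: f_n = n·v/(2L) = 2·341.0/(2·0.574) = 594.0767 Hz.
f_beat = |594.0767 − 595.3| = 1.22 Hz.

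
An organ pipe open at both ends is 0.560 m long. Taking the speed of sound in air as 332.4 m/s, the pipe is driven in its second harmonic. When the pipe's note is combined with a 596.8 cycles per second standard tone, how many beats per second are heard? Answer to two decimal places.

Open pipe: f_n = n·v/(2L) = 2·332.4/(2·0.560) = 593.5714 Hz.
f_beat = |593.5714 − 596.8| = 3.23 Hz.

3.23 Hz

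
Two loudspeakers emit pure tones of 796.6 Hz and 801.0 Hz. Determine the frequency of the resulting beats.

4.4 Hz

Beats arise from superposition of two nearby frequencies; the beat rate is |f₁ − f₂|.
|796.6 − 801.0| = 4.4 Hz.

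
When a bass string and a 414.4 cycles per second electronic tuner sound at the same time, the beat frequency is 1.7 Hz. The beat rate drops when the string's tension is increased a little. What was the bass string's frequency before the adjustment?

|f − 414.4| = 1.7, so the bass string was at either 412.7 Hz or 416.1 Hz.
Higher tension means higher frequency; the adjustment raises the bass string's frequency.
The beat rate fell, so the adjustment moved the bass string toward 414.4 Hz — it must have started below the reference.

412.7 Hz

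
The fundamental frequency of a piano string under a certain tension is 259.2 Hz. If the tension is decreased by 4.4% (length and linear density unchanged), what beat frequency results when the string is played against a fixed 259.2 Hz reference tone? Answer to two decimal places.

For a string, f ∝ √T, so the new frequency is 259.2·√0.956 = 253.4335 Hz.
f_beat = |253.4335 − 259.2| = 5.77 Hz.

5.77 Hz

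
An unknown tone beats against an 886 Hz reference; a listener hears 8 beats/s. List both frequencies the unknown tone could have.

878 Hz or 894 Hz

|f − 886| = 8, so f = 886 ± 8.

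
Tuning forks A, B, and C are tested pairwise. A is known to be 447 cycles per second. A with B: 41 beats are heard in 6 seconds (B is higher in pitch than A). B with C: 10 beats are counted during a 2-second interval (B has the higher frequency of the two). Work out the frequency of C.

448.8333 Hz

A–B: Beat frequency = 41/6 = 6.8333 Hz.
B is above A, so f_B = 447 + 6.8333 = 453.8333 Hz.
B–C: Beat frequency = 10/2 = 5 Hz.
C is below B, so f_C = 453.8333 − 5 = 448.8333 Hz.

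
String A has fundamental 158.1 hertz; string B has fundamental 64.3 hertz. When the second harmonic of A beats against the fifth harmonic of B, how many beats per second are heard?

5.3 Hz

Second harmonic of the first: 2·158.1 = 316.2 Hz.
Fifth harmonic of the second: 5·64.3 = 321.5 Hz.
f_beat = |316.2 − 321.5| = 5.3 Hz.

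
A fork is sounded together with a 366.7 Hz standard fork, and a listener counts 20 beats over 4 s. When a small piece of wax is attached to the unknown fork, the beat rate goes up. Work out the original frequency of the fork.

361.7 Hz

Beat frequency = 20/4 = 5 Hz.
|f − 366.7| = 5, so the fork was at either 361.7 Hz or 371.7 Hz.
Loading a fork with wax lowers its frequency; the adjustment lowers the fork's frequency.
The beat rate rose, so the adjustment moved the fork further from 366.7 Hz — it was already below the reference.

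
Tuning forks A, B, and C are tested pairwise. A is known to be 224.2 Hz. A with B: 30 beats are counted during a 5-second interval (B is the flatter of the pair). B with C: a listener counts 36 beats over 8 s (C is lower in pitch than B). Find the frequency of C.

213.7 Hz

A–B: Beat frequency = 30/5 = 6 Hz.
B is below A, so f_B = 224.2 − 6 = 218.2 Hz.
B–C: Beat frequency = 36/8 = 4.5 Hz.
C is below B, so f_C = 218.2 − 4.5 = 213.7 Hz.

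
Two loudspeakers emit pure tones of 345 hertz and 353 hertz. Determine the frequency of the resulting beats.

8 Hz

f_beat = |f₁ − f₂|.
|345 − 353| = 8 Hz.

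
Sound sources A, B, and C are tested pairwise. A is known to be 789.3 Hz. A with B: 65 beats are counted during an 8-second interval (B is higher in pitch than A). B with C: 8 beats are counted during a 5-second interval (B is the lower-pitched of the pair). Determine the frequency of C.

799.025 Hz

A–B: Beat frequency = 65/8 = 8.125 Hz.
B is above A, so f_B = 789.3 + 8.125 = 797.425 Hz.
B–C: Beat frequency = 8/5 = 1.6 Hz.
C is above B, so f_C = 797.425 + 1.6 = 799.025 Hz.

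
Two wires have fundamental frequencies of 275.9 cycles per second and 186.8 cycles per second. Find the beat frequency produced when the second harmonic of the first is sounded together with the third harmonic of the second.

Second harmonic of the first: 2·275.9 = 551.8 Hz.
Third harmonic of the second: 3·186.8 = 560.4 Hz.
f_beat = |551.8 − 560.4| = 8.6 Hz.

8.6 Hz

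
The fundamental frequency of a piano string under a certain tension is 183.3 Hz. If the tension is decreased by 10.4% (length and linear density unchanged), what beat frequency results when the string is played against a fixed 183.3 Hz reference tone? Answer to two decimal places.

9.79 Hz

For a string, f ∝ √T, so the new frequency is 183.3·√0.896 = 173.5068 Hz.
f_beat = |173.5068 − 183.3| = 9.79 Hz.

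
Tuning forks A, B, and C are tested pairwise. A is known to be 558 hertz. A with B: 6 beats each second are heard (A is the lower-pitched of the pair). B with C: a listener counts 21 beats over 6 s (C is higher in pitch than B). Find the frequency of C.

567.5 Hz

B is above A, so f_B = 558 + 6 = 564 Hz.
B–C: Beat frequency = 21/6 = 3.5 Hz.
C is above B, so f_C = 564 + 3.5 = 567.5 Hz.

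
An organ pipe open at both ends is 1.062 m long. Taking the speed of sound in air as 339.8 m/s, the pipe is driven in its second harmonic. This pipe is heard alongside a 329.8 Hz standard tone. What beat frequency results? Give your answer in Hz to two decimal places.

9.84 Hz

Open pipe: f_n = n·v/(2L) = 2·339.8/(2·1.062) = 319.9623 Hz.
f_beat = |319.9623 − 329.8| = 9.84 Hz.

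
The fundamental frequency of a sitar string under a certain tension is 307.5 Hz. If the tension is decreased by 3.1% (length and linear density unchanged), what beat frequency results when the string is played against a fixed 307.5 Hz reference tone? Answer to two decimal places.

For a string, f ∝ √T, so the new frequency is 307.5·√0.969 = 302.6962 Hz.
f_beat = |302.6962 − 307.5| = 4.80 Hz.

4.80 Hz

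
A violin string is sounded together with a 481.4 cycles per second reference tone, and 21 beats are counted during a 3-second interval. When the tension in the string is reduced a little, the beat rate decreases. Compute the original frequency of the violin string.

Beat frequency = 21/3 = 7 Hz.
|f − 481.4| = 7, so the violin string was at either 474.4 Hz or 488.4 Hz.
Lower tension means lower frequency; the adjustment lowers the violin string's frequency.
The beat rate fell, so the adjustment moved the violin string toward 481.4 Hz — it must have started above the reference.

488.4 Hz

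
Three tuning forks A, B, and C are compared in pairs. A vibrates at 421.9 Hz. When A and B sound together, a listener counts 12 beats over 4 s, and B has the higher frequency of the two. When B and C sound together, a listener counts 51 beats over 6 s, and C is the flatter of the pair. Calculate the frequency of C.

A–B: Beat frequency = 12/4 = 3 Hz.
B is above A, so f_B = 421.9 + 3 = 424.9 Hz.
B–C: Beat frequency = 51/6 = 8.5 Hz.
C is below B, so f_C = 424.9 − 8.5 = 416.4 Hz.

416.4 Hz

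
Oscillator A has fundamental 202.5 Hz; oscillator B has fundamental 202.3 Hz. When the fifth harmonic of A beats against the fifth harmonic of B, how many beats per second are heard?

1.0 Hz

Fifth harmonic of the first: 5·202.5 = 1012.5 Hz.
Fifth harmonic of the second: 5·202.3 = 1011.5 Hz.
f_beat = |1012.5 − 1011.5| = 1.0 Hz.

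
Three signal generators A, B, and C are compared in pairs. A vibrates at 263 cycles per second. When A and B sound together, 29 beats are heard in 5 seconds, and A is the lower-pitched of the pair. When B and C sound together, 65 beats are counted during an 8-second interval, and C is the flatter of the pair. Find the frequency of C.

260.675 Hz

A–B: Beat frequency = 29/5 = 5.8 Hz.
B is above A, so f_B = 263 + 5.8 = 268.8 Hz.
B–C: Beat frequency = 65/8 = 8.125 Hz.
C is below B, so f_C = 268.8 − 8.125 = 260.675 Hz.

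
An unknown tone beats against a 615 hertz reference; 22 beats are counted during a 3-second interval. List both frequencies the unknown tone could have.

Beat frequency = 22/3 = 7.3333 Hz.
|f − 615| = 7.3333, so f = 615 ± 7.3333.

607.6667 Hz or 622.3333 Hz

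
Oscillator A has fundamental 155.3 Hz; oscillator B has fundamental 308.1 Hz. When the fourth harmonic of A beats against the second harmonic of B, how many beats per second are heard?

Fourth harmonic of the first: 4·155.3 = 621.2 Hz.
Second harmonic of the second: 2·308.1 = 616.2 Hz.
f_beat = |621.2 − 616.2| = 5.0 Hz.

5.0 Hz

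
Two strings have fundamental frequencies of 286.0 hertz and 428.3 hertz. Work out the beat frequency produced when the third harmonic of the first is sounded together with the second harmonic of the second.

Third harmonic of the first: 3·286.0 = 858.0 Hz.
Second harmonic of the second: 2·428.3 = 856.6 Hz.
f_beat = |858.0 − 856.6| = 1.4 Hz.

1.4 Hz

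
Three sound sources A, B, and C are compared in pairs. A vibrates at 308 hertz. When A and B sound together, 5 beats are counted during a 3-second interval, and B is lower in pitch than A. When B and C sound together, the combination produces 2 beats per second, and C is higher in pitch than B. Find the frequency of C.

308.3333 Hz

A–B: Beat frequency = 5/3 = 1.6667 Hz.
B is below A, so f_B = 308 − 1.6667 = 306.3333 Hz.
C is above B, so f_C = 306.3333 + 2 = 308.3333 Hz.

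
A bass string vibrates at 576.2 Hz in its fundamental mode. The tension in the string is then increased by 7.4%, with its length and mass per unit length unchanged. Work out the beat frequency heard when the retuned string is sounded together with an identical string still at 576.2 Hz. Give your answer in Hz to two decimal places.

For a string, f ∝ √T, so the new frequency is 576.2·√1.074 = 597.1389 Hz.
f_beat = |597.1389 − 576.2| = 20.94 Hz.

20.94 Hz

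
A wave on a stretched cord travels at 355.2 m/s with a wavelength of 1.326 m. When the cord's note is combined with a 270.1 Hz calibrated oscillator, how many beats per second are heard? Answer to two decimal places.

2.23 Hz

Source frequency f = v/λ = 355.2/1.326 = 267.8733 Hz.
f_beat = |267.8733 − 270.1| = 2.23 Hz.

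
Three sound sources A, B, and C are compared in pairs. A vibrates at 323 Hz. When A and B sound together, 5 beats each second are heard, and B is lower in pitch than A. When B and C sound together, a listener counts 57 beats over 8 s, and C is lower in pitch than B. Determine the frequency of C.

310.875 Hz

B is below A, so f_B = 323 − 5 = 318 Hz.
B–C: Beat frequency = 57/8 = 7.125 Hz.
C is below B, so f_C = 318 − 7.125 = 310.875 Hz.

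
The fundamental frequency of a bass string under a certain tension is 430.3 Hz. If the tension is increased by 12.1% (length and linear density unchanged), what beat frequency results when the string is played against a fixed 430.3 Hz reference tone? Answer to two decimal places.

25.29 Hz

For a string, f ∝ √T, so the new frequency is 430.3·√1.121 = 455.5900 Hz.
f_beat = |455.5900 − 430.3| = 25.29 Hz.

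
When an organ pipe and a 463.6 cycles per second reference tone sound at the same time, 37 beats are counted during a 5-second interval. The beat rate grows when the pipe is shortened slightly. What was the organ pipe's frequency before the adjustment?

471 Hz

Beat frequency = 37/5 = 7.4 Hz.
|f − 463.6| = 7.4, so the organ pipe was at either 456.2 Hz or 471 Hz.
A shorter pipe has a higher fundamental; the adjustment raises the organ pipe's frequency.
The beat rate rose, so the adjustment moved the organ pipe further from 463.6 Hz — it was already above the reference.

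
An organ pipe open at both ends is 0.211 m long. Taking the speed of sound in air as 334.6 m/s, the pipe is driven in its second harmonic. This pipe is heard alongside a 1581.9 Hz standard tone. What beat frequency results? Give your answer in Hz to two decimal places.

Open pipe: f_n = n·v/(2L) = 2·334.6/(2·0.211) = 1585.7820 Hz.
f_beat = |1585.7820 − 1581.9| = 3.88 Hz.

3.88 Hz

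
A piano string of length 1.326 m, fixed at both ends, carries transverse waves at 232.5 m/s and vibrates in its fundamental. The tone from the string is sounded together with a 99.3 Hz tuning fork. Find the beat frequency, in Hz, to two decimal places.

For a string fixed at both ends, f_n = n·v/(2L) = 1·232.5/(2·1.326) = 87.6697 Hz.
f_beat = |87.6697 − 99.3| = 11.63 Hz.

11.63 Hz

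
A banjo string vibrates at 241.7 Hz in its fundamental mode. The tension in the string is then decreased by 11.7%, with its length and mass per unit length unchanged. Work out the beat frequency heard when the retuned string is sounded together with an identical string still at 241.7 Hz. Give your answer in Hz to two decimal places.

For a string, f ∝ √T, so the new frequency is 241.7·√0.883 = 227.1208 Hz.
f_beat = |227.1208 − 241.7| = 14.58 Hz.

14.58 Hz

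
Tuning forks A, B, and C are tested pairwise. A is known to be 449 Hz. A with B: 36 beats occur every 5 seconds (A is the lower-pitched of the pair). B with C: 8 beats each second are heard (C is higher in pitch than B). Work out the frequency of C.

A–B: Beat frequency = 36/5 = 7.2 Hz.
B is above A, so f_B = 449 + 7.2 = 456.2 Hz.
C is above B, so f_C = 456.2 + 8 = 464.2 Hz.

464.2 Hz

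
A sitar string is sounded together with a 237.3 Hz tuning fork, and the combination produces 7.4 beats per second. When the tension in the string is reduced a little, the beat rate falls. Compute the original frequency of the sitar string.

|f − 237.3| = 7.4, so the sitar string was at either 229.9 Hz or 244.7 Hz.
Lower tension means lower frequency; the adjustment lowers the sitar string's frequency.
The beat rate fell, so the adjustment moved the sitar string toward 237.3 Hz — it must have started above the reference.

244.7 Hz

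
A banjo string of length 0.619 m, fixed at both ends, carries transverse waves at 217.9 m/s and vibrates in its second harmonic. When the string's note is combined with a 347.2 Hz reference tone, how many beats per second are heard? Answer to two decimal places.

4.82 Hz

For a string fixed at both ends, f_n = n·v/(2L) = 2·217.9/(2·0.619) = 352.0194 Hz.
f_beat = |352.0194 − 347.2| = 4.82 Hz.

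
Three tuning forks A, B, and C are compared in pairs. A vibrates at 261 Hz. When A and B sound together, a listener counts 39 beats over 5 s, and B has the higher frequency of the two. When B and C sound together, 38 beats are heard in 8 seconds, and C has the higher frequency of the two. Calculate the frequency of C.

273.55 Hz

A–B: Beat frequency = 39/5 = 7.8 Hz.
B is above A, so f_B = 261 + 7.8 = 268.8 Hz.
B–C: Beat frequency = 38/8 = 4.75 Hz.
C is above B, so f_C = 268.8 + 4.75 = 273.55 Hz.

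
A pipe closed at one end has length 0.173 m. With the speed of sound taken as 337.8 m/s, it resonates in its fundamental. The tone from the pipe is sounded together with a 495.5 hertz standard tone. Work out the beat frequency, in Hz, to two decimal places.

7.35 Hz

Closed pipe (odd harmonics): f_n = n·v/(4L) = 1·337.8/(4·0.173) = 488.1503 Hz.
f_beat = |488.1503 − 495.5| = 7.35 Hz.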